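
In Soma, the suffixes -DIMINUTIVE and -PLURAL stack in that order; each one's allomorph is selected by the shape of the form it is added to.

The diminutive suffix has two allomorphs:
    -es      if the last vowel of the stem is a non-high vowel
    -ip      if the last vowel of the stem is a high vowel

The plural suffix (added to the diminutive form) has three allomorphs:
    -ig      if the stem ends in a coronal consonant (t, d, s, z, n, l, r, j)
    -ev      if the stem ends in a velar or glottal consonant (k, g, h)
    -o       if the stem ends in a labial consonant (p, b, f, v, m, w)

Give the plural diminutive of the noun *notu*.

notuipo

Since the last vowel of *notu* is /u/ (a high vowel), it takes -ip, giving *notuip*.
The diminutive form *notuip*: final consonant = /p/, labial → -o → *notuipo*.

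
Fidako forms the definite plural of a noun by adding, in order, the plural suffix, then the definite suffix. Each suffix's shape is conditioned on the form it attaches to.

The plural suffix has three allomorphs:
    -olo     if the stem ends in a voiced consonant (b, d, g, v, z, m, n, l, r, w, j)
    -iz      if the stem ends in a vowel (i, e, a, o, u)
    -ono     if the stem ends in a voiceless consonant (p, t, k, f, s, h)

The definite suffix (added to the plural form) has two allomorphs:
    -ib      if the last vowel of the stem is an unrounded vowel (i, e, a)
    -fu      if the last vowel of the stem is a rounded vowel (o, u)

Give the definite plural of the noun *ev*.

*ev* — final sound /v/ (a voiced consonant) → -olo → *evolo*.
The plural form *evolo*: last vowel = /o/, a rounded vowel → -fu → *evolofu*.

evolofu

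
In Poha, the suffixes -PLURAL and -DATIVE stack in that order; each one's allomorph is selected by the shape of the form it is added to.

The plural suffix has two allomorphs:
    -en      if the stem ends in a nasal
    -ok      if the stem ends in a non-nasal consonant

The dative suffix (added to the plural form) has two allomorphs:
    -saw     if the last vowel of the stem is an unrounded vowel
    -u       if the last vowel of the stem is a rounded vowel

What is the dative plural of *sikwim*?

Since the final consonant of *sikwim* is /m/ (a nasal), it takes -en, giving *sikwimen*.
The plural form *sikwimen*: last vowel = /e/, an unrounded vowel → -saw → *sikwimensaw*.

sikwimensaw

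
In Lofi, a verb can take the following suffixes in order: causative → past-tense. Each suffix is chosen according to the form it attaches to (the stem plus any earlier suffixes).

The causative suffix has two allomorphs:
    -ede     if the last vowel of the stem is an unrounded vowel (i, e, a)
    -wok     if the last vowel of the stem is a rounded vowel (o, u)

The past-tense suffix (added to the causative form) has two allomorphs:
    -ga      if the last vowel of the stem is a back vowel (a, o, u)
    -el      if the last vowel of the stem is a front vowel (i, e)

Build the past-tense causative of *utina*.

Since the last vowel of *utina* is /a/ (an unrounded vowel), it takes -ede, giving *utinaede*.
The last vowel of the causative form *utinaede* is /e/, which is a front vowel, so the past-tense suffix is -el, giving *utinaedeel*.

utinaedeel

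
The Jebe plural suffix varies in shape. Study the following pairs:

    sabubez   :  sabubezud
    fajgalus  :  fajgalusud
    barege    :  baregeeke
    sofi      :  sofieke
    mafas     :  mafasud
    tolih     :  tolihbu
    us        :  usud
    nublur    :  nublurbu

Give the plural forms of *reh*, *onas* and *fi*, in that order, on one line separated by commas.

rehbu, onasud, fieke

The pattern is sibilance of the final sound: -ud when the stem ends in a sibilant (*sabubez*, *fajgalus*, *mafas*, *us*); -bu when the stem ends in a non-sibilant consonant (*tolih*, *nublur*); -eke when the stem ends in a vowel (*barege*, *sofi*).
Since the final sound of *reh* is /h/ (a non-sibilant consonant), it takes -bu, giving *rehbu*.
*onas*: final sound = /s/, a sibilant → -ud → *onasud*.
Since the final sound of *fi* is /i/ (a vowel), it takes -eke, giving *fieke*.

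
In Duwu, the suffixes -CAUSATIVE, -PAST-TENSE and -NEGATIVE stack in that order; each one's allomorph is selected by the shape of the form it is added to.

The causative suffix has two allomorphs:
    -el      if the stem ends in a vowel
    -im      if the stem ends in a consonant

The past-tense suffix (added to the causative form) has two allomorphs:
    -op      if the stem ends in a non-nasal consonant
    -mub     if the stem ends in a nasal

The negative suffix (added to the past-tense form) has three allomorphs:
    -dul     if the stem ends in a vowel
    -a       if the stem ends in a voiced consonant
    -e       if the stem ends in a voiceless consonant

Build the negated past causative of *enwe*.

*enwe*: final sound = /e/, a vowel → -el → *enweel*.
The causative form *enweel* — final consonant /l/ (non-nasal) → -op → *enweelop*.
The past-tense form *enweelop*: final sound = /p/, a voiceless consonant → -e → *enweelope*.

enweelope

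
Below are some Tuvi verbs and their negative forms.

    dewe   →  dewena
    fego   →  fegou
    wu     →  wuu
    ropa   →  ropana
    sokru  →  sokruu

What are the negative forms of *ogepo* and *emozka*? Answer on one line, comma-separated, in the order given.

ogepou, emozkana

Looking at the last vowel of each stem: -u when the last vowel of the stem is a rounded vowel (*fego*, *wu*, *sokru*); -na when the last vowel of the stem is an unrounded vowel (*dewe*, *ropa*).
The last vowel of *ogepo* is /o/, which is a rounded vowel, so the suffix is -u, giving *ogepou*.
*emozka* — last vowel /a/ (an unrounded vowel) → -na → *emozkana*.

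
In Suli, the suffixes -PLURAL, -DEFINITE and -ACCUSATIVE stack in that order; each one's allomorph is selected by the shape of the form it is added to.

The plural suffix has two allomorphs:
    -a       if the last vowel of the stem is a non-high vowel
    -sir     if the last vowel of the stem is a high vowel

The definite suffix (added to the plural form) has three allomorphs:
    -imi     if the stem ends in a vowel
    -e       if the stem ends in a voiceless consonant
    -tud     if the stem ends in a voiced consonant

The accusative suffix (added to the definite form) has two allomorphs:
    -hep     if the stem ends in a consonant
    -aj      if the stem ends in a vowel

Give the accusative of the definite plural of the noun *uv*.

*uv* — last vowel /u/ (a high vowel) → -sir → *uvsir*.
The plural form *uvsir* — final sound /r/ (a voiced consonant) → -tud → *uvsirtud*.
The final sound of the definite form *uvsirtud* is /d/, which is a consonant, so the accusative suffix is -hep, giving *uvsirtudhep*.

uvsirtudhep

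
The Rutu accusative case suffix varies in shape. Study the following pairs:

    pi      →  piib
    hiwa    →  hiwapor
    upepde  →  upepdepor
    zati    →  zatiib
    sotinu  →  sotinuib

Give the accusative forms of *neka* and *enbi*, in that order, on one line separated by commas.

The suffix is conditioned by the last vowel: -ib when the last vowel of the stem is a high vowel (*pi*, *zati*, *sotinu*); -por when the last vowel of the stem is a non-high vowel (*hiwa*, *upepde*).
*neka* — last vowel /a/ (a non-high vowel) → -por → *nekapor*.
The last vowel of *enbi* is /i/, which is a high vowel, so the suffix is -ib, giving *enbiib*.

nekapor, enbiib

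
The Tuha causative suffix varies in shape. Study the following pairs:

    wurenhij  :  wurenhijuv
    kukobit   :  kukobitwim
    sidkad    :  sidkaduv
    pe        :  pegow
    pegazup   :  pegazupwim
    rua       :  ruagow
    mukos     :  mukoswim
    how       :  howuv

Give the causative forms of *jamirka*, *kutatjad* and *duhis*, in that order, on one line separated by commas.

jamirkagow, kutatjaduv, duhiswim

The pattern is voicing of the final sound: -wim when the stem ends in a voiceless consonant (*kukobit*, *pegazup*, *mukos*); -uv when the stem ends in a voiced consonant (*wurenhij*, *sidkad*, *how*); -gow when the stem ends in a vowel (*pe*, *rua*).
Since the final sound of *jamirka* is /a/ (a vowel), it takes -gow, giving *jamirkagow*.
*kutatjad*: final sound = /d/, a voiced consonant → -uv → *kutatjaduv*.
*duhis* — final sound /s/ (a voiceless consonant) → -wim → *duhiswim*.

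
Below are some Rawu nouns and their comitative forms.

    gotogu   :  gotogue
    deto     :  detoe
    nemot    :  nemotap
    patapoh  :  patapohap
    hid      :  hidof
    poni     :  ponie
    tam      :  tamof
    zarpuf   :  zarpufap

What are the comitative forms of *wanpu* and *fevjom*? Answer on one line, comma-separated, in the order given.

wanpue, fevjomof

The suffix is conditioned by the final sound: -ap when the stem ends in a voiceless consonant (*nemot*, *patapoh*, *zarpuf*); -of when the stem ends in a voiced consonant (*hid*, *tam*); -e when the stem ends in a vowel (*gotogu*, *deto*, *poni*).
Since the final sound of *wanpu* is /u/ (a vowel), it takes -e, giving *wanpue*.
*fevjom* — final sound /m/ (a voiced consonant) → -of → *fevjomof*.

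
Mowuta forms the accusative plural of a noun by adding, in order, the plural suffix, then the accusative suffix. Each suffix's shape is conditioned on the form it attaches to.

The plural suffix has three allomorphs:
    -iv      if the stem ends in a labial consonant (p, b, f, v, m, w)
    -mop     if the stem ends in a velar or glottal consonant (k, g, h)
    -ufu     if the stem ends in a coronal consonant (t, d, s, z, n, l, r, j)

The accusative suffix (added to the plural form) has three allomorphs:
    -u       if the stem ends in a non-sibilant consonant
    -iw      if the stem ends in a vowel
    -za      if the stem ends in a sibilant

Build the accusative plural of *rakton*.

raktonufuiw

Since the final consonant of *rakton* is /n/ (coronal), it takes -ufu, giving *raktonufu*.
Since the final sound of the plural form *raktonufu* is /u/ (a vowel), it takes -iw, giving *raktonufuiw*.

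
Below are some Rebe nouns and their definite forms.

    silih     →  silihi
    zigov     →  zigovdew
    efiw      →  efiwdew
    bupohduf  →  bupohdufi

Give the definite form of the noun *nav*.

navdew

The alternation tracks the final consonant of the stem — -i when the stem ends in a voiceless consonant (*silih*, *bupohduf*); -dew when the stem ends in a voiced consonant (*zigov*, *efiw*).
Since the final consonant of *nav* is /v/ (voiced), it takes -dew, giving *navdew*.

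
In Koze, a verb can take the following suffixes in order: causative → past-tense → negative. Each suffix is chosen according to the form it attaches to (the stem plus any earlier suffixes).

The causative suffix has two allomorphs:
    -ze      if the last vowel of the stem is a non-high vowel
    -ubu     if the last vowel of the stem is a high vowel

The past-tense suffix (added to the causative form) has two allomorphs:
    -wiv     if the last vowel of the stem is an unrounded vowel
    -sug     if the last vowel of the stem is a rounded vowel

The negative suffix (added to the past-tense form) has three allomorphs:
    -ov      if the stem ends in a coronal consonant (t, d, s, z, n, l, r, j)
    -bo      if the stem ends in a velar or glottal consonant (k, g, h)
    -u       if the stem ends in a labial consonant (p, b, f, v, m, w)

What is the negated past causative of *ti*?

The last vowel of *ti* is /i/, which is a high vowel, so the causative suffix is -ubu, giving *tiubu*.
The causative form *tiubu*: last vowel = /u/, a rounded vowel → -sug → *tiubusug*.
Since the final consonant of the past-tense form *tiubusug* is /g/ (velar/glottal), it takes -bo, giving *tiubusugbo*.

tiubusugbo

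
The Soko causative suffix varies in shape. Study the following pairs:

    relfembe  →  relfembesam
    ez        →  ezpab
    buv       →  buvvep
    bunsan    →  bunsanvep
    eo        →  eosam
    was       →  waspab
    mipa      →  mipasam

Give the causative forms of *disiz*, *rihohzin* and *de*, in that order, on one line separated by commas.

The pattern is sibilance of the final sound: -pab when the stem ends in a sibilant (*ez*, *was*); -vep when the stem ends in a non-sibilant consonant (*buv*, *bunsan*); -sam when the stem ends in a vowel (*relfembe*, *eo*, *mipa*).
*disiz* — final sound /z/ (a sibilant) → -pab → *disizpab*.
The final sound of *rihohzin* is /n/, which is a non-sibilant consonant, so the suffix is -vep, giving *rihohzinvep*.
The final sound of *de* is /e/, which is a vowel, so the suffix is -sam, giving *desam*.

disizpab, rihohzinvep, desam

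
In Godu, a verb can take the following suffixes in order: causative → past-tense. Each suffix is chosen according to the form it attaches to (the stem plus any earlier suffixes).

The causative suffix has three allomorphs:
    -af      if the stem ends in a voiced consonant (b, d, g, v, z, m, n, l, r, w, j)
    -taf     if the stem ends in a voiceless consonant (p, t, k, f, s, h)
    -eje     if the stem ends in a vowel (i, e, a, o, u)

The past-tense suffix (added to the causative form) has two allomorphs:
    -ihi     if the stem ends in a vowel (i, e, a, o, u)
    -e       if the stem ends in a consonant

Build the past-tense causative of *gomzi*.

*gomzi*: final sound = /i/, a vowel → -eje → *gomzieje*.
Since the final sound of the causative form *gomzieje* is /e/ (a vowel), it takes -ihi, giving *gomziejeihi*.

gomziejeihi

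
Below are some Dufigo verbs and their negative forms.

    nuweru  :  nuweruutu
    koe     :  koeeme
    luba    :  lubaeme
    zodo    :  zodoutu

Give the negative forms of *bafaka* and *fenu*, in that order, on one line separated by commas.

bafakaeme, fenuutu

The alternation tracks the last vowel of the stem — -utu when the last vowel of the stem is a rounded vowel (*nuweru*, *zodo*); -eme when the last vowel of the stem is an unrounded vowel (*koe*, *luba*).
*bafaka* — last vowel /a/ (an unrounded vowel) → -eme → *bafakaeme*.
The last vowel of *fenu* is /u/, which is a rounded vowel, so the suffix is -utu, giving *fenuutu*.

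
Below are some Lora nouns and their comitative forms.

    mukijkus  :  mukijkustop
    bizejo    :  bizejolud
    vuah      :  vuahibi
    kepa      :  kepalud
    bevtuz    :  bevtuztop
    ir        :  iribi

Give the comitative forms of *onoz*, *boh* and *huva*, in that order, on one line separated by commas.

onoztop, bohibi, huvalud

The pattern is sibilance of the final sound: -top when the stem ends in a sibilant (*mukijkus*, *bevtuz*); -ibi when the stem ends in a non-sibilant consonant (*vuah*, *ir*); -lud when the stem ends in a vowel (*bizejo*, *kepa*).
Since the final sound of *onoz* is /z/ (a sibilant), it takes -top, giving *onoztop*.
The final sound of *boh* is /h/, which is a non-sibilant consonant, so the suffix is -ibi, giving *bohibi*.
Since the final sound of *huva* is /a/ (a vowel), it takes -lud, giving *huvalud*.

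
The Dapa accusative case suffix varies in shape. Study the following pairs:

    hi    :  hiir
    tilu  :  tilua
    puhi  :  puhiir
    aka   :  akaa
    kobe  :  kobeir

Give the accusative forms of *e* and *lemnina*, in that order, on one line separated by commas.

Looking at the last vowel of each stem: -ir when the last vowel of the stem is a front vowel (*hi*, *puhi*, *kobe*); -a when the last vowel of the stem is a back vowel (*tilu*, *aka*).
*e*: last vowel = /e/, a front vowel → -ir → *eir*.
*lemnina*: last vowel = /a/, a back vowel → -a → *lemninaa*.

eir, lemninaa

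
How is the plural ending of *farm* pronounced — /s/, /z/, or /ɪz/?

/z/

The stem *farm* ends in a voiced non-sibilant sound.
The plural suffix surfaces as /ɪz/ after sibilants, /s/ after other voiceless consonants, and /z/ after other voiced sounds.
So the plural -s on *farm* is pronounced /z/.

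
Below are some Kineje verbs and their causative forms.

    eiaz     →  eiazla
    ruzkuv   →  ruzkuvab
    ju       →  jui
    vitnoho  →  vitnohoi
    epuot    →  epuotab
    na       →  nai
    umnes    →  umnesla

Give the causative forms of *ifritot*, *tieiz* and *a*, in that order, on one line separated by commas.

ifritotab, tieizla, ai

The alternation tracks the final sound of the stem — -la when the stem ends in a sibilant (*eiaz*, *umnes*); -ab when the stem ends in a non-sibilant consonant (*ruzkuv*, *epuot*); -i when the stem ends in a vowel (*ju*, *vitnoho*, *na*).
*ifritot* — final sound /t/ (a non-sibilant consonant) → -ab → *ifritotab*.
*tieiz* — final sound /z/ (a sibilant) → -la → *tieizla*.
*a*: final sound = /a/, a vowel → -i → *ai*.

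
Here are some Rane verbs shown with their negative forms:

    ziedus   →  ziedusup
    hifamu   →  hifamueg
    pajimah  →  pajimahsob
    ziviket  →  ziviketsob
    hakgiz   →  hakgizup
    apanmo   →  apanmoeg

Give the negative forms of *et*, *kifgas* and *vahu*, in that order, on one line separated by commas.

The alternation tracks the final sound of the stem — -up when the stem ends in a sibilant (*ziedus*, *hakgiz*); -sob when the stem ends in a non-sibilant consonant (*pajimah*, *ziviket*); -eg when the stem ends in a vowel (*hifamu*, *apanmo*).
Since the final sound of *et* is /t/ (a non-sibilant consonant), it takes -sob, giving *etsob*.
*kifgas* — final sound /s/ (a sibilant) → -up → *kifgasup*.
The final sound of *vahu* is /u/, which is a vowel, so the suffix is -eg, giving *vahueg*.

etsob, kifgasup, vahueg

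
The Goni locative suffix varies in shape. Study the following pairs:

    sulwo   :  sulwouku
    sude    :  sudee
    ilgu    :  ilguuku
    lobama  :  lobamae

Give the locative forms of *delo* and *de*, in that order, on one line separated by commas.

delouku, dee

The alternation tracks the last vowel of the stem — -uku when the last vowel of the stem is a rounded vowel (*sulwo*, *ilgu*); -e when the last vowel of the stem is an unrounded vowel (*sude*, *lobama*).
*delo*: last vowel = /o/, a rounded vowel → -uku → *delouku*.
*de*: last vowel = /e/, an unrounded vowel → -e → *dee*.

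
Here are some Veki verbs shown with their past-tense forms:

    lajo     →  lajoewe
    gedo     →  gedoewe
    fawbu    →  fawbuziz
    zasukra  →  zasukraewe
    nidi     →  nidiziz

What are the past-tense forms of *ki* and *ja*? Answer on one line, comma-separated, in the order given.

kiziz, jaewe

The suffix is conditioned by the last vowel: -ziz when the last vowel of the stem is a high vowel (*fawbu*, *nidi*); -ewe when the last vowel of the stem is a non-high vowel (*lajo*, *gedo*, *zasukra*).
*ki*: last vowel = /i/, a high vowel → -ziz → *kiziz*.
*ja*: last vowel = /a/, a non-high vowel → -ewe → *jaewe*.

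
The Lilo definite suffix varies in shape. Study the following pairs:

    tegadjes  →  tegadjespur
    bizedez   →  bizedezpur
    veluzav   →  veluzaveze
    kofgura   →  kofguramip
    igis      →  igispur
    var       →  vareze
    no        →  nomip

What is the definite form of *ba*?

The pattern is sibilance of the final sound: -pur when the stem ends in a sibilant (*tegadjes*, *bizedez*, *igis*); -eze when the stem ends in a non-sibilant consonant (*veluzav*, *var*); -mip when the stem ends in a vowel (*kofgura*, *no*).
*ba* — final sound /a/ (a vowel) → -mip → *bamip*.

bamip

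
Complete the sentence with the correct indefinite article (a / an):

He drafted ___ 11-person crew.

The indefinite article is chosen by the initial *sound* of the following word, not its spelling.
The number *11* is spoken "eleven", beginning with /ɪˈlɛvən/ — a vowel sound.
So the article is *an*: He drafted an 11-person crew.

an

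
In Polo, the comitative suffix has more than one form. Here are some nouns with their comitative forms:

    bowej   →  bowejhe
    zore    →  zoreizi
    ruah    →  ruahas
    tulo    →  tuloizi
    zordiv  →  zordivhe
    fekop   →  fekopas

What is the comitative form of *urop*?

The alternation tracks the final sound of the stem — -as when the stem ends in a voiceless consonant (*ruah*, *fekop*); -he when the stem ends in a voiced consonant (*bowej*, *zordiv*); -izi when the stem ends in a vowel (*zore*, *tulo*).
*urop*: final sound = /p/, a voiceless consonant → -as → *uropas*.

uropas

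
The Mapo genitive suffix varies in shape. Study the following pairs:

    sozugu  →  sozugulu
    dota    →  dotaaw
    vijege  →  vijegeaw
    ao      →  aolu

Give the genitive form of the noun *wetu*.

Looking at the last vowel of each stem: -lu when the last vowel of the stem is a rounded vowel (*sozugu*, *ao*); -aw when the last vowel of the stem is an unrounded vowel (*dota*, *vijege*).
*wetu*: last vowel = /u/, a rounded vowel → -lu → *wetulu*.

wetulu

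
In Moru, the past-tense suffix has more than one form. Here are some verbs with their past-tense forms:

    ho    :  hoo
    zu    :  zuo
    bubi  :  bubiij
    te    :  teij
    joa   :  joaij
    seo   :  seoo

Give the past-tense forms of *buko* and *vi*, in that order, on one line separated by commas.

The alternation tracks the last vowel of the stem — -o when the last vowel of the stem is a rounded vowel (*ho*, *zu*, *seo*); -ij when the last vowel of the stem is an unrounded vowel (*bubi*, *te*, *joa*).
*buko* — last vowel /o/ (a rounded vowel) → -o → *bukoo*.
The last vowel of *vi* is /i/, which is an unrounded vowel, so the suffix is -ij, giving *viij*.

bukoo, viij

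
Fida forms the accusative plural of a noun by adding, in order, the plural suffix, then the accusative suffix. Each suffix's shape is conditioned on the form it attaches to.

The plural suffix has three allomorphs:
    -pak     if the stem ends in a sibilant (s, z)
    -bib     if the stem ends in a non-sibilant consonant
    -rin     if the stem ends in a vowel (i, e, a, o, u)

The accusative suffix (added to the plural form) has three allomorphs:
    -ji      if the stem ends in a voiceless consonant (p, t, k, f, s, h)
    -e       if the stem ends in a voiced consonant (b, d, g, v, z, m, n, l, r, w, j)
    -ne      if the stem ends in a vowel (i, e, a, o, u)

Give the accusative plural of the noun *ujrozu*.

ujrozurine

Since the final sound of *ujrozu* is /u/ (a vowel), it takes -rin, giving *ujrozurin*.
The final sound of the plural form *ujrozurin* is /n/, which is a voiced consonant, so the accusative suffix is -e, giving *ujrozurine*.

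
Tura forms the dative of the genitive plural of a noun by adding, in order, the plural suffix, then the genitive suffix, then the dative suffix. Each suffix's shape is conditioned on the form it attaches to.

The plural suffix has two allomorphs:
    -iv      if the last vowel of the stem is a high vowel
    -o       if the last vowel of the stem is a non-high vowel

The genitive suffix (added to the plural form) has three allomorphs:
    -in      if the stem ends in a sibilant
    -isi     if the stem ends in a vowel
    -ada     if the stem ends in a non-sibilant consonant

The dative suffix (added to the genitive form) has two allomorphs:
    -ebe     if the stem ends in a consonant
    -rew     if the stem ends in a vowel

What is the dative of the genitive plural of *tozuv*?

Since the last vowel of *tozuv* is /u/ (a high vowel), it takes -iv, giving *tozuviv*.
The plural form *tozuviv*: final sound = /v/, a non-sibilant consonant → -ada → *tozuvivada*.
The genitive form *tozuvivada*: final sound = /a/, a vowel → -rew → *tozuvivadarew*.

tozuvivadarew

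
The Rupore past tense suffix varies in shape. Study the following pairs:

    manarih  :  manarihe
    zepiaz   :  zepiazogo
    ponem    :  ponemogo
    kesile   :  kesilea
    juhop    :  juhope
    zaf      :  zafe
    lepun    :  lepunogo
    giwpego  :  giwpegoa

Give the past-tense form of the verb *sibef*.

The suffix is conditioned by the final sound: -e when the stem ends in a voiceless consonant (*manarih*, *juhop*, *zaf*); -ogo when the stem ends in a voiced consonant (*zepiaz*, *ponem*, *lepun*); -a when the stem ends in a vowel (*kesile*, *giwpego*).
*sibef* — final sound /f/ (a voiceless consonant) → -e → *sibefe*.

sibefe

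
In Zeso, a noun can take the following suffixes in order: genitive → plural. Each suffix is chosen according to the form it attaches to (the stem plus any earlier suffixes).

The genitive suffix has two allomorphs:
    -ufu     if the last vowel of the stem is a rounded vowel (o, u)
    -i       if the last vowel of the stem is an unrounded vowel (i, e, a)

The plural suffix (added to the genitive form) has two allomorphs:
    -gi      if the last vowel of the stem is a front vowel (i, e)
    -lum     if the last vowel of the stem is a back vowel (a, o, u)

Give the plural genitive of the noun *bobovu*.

*bobovu* — last vowel /u/ (a rounded vowel) → -ufu → *bobovuufu*.
The genitive form *bobovuufu*: last vowel = /u/, a back vowel → -lum → *bobovuufulum*.

bobovuufulum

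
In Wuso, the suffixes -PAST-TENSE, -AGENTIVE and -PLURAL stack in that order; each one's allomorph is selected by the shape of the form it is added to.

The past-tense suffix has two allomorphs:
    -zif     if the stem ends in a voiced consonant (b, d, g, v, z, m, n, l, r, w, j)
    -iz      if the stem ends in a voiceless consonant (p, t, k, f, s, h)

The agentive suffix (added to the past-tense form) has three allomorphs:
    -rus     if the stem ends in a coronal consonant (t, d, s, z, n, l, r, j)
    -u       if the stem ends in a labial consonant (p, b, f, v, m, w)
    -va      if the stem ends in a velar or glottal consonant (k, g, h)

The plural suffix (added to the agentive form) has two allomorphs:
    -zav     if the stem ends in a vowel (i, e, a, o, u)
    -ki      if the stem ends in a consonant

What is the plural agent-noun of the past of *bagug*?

*bagug*: final consonant = /g/, voiced → -zif → *bagugzif*.
Since the final consonant of the past-tense form *bagugzif* is /f/ (labial), it takes -u, giving *bagugzifu*.
The agentive form *bagugzifu* — final sound /u/ (a vowel) → -zav → *bagugzifuzav*.

bagugzifuzav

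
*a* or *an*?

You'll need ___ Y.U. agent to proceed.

a

The indefinite article is chosen by the initial *sound* of the following word, not its spelling.
The initialism *Y.U.* is read letter by letter; the first letter, Y, is pronounced /waɪ/, which begins with a consonant sound.
So the article is *a*: You'll need a Y.U. agent to proceed.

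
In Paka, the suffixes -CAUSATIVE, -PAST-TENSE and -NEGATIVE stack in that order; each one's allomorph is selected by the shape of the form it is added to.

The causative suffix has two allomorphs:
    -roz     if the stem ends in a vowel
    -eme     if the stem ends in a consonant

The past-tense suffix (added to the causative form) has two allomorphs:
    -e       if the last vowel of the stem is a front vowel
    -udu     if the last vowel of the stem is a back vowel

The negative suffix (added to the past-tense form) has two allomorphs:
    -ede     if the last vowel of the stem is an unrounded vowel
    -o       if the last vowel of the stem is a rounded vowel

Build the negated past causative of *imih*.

*imih* — final sound /h/ (a consonant) → -eme → *imiheme*.
The causative form *imiheme*: last vowel = /e/, a front vowel → -e → *imihemee*.
The last vowel of the past-tense form *imihemee* is /e/, which is an unrounded vowel, so the negative suffix is -ede, giving *imihemeeede*.

imihemeeede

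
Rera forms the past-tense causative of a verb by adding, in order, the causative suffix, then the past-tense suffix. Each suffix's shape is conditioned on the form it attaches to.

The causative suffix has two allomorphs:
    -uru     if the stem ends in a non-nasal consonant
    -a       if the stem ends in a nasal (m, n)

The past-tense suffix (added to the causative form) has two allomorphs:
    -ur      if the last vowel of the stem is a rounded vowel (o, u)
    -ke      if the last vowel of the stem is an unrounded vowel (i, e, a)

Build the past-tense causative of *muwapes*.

The final consonant of *muwapes* is /s/, which is non-nasal, so the causative suffix is -uru, giving *muwapesuru*.
The causative form *muwapesuru* — last vowel /u/ (a rounded vowel) → -ur → *muwapesuruur*.

muwapesuruur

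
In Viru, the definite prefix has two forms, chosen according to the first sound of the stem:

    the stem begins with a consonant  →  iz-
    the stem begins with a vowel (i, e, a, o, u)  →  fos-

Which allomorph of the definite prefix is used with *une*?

fos-

Since the first sound of *une* is /u/ (a vowel), it takes fos-.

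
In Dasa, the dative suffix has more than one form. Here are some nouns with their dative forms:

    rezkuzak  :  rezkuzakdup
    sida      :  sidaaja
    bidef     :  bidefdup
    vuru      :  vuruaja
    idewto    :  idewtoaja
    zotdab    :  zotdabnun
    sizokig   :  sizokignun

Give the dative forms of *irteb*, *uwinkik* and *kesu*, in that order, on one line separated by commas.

The suffix is conditioned by the final sound: -dup when the stem ends in a voiceless consonant (*rezkuzak*, *bidef*); -nun when the stem ends in a voiced consonant (*zotdab*, *sizokig*); -aja when the stem ends in a vowel (*sida*, *vuru*, *idewto*).
Since the final sound of *irteb* is /b/ (a voiced consonant), it takes -nun, giving *irtebnun*.
*uwinkik* — final sound /k/ (a voiceless consonant) → -dup → *uwinkikdup*.
The final sound of *kesu* is /u/, which is a vowel, so the suffix is -aja, giving *kesuaja*.

irtebnun, uwinkikdup, kesuaja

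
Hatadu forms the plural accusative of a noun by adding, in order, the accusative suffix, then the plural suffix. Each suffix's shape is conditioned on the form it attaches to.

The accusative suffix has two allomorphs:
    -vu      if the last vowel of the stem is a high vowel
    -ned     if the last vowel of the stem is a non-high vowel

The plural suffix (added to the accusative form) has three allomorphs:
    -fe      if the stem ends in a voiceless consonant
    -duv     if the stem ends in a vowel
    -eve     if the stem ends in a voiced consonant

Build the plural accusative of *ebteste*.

ebtestenedeve

Since the last vowel of *ebteste* is /e/ (a non-high vowel), it takes -ned, giving *ebtestened*.
The accusative form *ebtestened*: final sound = /d/, a voiced consonant → -eve → *ebtestenedeve*.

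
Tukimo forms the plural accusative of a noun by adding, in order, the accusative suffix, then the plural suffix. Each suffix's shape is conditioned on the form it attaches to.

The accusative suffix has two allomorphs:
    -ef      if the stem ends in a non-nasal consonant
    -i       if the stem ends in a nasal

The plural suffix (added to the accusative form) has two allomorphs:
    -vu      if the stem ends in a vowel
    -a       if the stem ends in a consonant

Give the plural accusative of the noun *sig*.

Since the final consonant of *sig* is /g/ (non-nasal), it takes -ef, giving *sigef*.
Since the final sound of the accusative form *sigef* is /f/ (a consonant), it takes -a, giving *sigefa*.

sigefa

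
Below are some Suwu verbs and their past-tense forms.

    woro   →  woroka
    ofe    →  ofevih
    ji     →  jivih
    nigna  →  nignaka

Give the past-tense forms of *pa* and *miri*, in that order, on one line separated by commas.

paka, mirivih

The pattern is front/back vowel harmony: -vih when the last vowel of the stem is a front vowel (*ofe*, *ji*); -ka when the last vowel of the stem is a back vowel (*woro*, *nigna*).
*pa*: last vowel = /a/, a back vowel → -ka → *paka*.
Since the last vowel of *miri* is /i/ (a front vowel), it takes -vih, giving *mirivih*.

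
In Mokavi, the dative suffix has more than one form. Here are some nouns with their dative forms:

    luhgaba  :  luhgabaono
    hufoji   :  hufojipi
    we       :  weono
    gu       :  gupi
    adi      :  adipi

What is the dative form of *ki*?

Looking at the last vowel of each stem: -pi when the last vowel of the stem is a high vowel (*hufoji*, *gu*, *adi*); -ono when the last vowel of the stem is a non-high vowel (*luhgaba*, *we*).
Since the last vowel of *ki* is /i/ (a high vowel), it takes -pi, giving *kipi*.

kipi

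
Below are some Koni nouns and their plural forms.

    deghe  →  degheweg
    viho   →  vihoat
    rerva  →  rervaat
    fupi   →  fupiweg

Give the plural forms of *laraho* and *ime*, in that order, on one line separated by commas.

The suffix is conditioned by the last vowel: -weg when the last vowel of the stem is a front vowel (*deghe*, *fupi*); -at when the last vowel of the stem is a back vowel (*viho*, *rerva*).
*laraho* — last vowel /o/ (a back vowel) → -at → *larahoat*.
Since the last vowel of *ime* is /e/ (a front vowel), it takes -weg, giving *imeweg*.

larahoat, imeweg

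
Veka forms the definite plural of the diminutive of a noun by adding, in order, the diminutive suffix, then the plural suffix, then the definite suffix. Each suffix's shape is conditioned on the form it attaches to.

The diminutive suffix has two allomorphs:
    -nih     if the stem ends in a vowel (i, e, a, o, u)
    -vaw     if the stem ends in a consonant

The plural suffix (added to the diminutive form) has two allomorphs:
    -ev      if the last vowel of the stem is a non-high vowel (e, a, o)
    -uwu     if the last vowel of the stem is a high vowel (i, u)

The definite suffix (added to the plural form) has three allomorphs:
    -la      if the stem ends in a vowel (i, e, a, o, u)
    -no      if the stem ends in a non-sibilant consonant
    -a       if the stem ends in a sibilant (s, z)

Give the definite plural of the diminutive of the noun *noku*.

Since the final sound of *noku* is /u/ (a vowel), it takes -nih, giving *nokunih*.
Since the last vowel of the diminutive form *nokunih* is /i/ (a high vowel), it takes -uwu, giving *nokunihuwu*.
The plural form *nokunihuwu* — final sound /u/ (a vowel) → -la → *nokunihuwula*.

nokunihuwula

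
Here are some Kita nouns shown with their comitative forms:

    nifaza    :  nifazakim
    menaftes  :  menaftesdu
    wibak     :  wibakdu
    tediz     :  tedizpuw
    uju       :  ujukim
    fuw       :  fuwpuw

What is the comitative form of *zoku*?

zokukim

The pattern is voicing of the final sound: -du when the stem ends in a voiceless consonant (*menaftes*, *wibak*); -puw when the stem ends in a voiced consonant (*tediz*, *fuw*); -kim when the stem ends in a vowel (*nifaza*, *uju*).
*zoku* — final sound /u/ (a vowel) → -kim → *zokukim*.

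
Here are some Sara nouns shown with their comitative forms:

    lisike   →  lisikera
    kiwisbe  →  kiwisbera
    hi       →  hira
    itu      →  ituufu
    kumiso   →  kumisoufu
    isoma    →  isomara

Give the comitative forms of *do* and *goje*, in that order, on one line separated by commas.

Looking at the last vowel of each stem: -ufu when the last vowel of the stem is a rounded vowel (*itu*, *kumiso*); -ra when the last vowel of the stem is an unrounded vowel (*lisike*, *kiwisbe*, *hi*, *isoma*).
Since the last vowel of *do* is /o/ (a rounded vowel), it takes -ufu, giving *doufu*.
The last vowel of *goje* is /e/, which is an unrounded vowel, so the suffix is -ra, giving *gojera*.

doufu, gojera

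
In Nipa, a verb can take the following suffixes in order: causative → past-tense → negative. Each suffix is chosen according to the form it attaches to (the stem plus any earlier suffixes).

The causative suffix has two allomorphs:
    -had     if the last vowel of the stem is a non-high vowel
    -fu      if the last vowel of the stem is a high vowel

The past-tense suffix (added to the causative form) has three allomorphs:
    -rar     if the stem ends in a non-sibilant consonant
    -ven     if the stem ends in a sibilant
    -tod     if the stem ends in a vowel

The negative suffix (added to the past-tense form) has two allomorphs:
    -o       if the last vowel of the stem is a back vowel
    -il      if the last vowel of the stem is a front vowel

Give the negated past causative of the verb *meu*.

The last vowel of *meu* is /u/, which is a high vowel, so the causative suffix is -fu, giving *meufu*.
The causative form *meufu*: final sound = /u/, a vowel → -tod → *meufutod*.
The last vowel of the past-tense form *meufutod* is /o/, which is a back vowel, so the negative suffix is -o, giving *meufutodo*.

meufutodo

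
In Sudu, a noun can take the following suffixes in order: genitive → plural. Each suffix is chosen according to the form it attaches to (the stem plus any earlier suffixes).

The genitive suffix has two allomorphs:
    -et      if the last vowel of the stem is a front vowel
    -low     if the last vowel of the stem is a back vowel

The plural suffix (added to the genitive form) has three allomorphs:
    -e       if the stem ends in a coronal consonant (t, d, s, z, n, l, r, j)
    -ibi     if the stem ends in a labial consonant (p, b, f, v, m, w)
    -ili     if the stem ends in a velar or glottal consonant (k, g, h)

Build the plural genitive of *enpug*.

The last vowel of *enpug* is /u/, which is a back vowel, so the genitive suffix is -low, giving *enpuglow*.
The genitive form *enpuglow* — final consonant /w/ (labial) → -ibi → *enpuglowibi*.

enpuglowibi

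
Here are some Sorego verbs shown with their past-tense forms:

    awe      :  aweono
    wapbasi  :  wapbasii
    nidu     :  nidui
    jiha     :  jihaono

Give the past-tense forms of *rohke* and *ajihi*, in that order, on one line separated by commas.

rohkeono, ajihii

The suffix is conditioned by the last vowel: -i when the last vowel of the stem is a high vowel (*wapbasi*, *nidu*); -ono when the last vowel of the stem is a non-high vowel (*awe*, *jiha*).
*rohke*: last vowel = /e/, a non-high vowel → -ono → *rohkeono*.
The last vowel of *ajihi* is /i/, which is a high vowel, so the suffix is -i, giving *ajihii*.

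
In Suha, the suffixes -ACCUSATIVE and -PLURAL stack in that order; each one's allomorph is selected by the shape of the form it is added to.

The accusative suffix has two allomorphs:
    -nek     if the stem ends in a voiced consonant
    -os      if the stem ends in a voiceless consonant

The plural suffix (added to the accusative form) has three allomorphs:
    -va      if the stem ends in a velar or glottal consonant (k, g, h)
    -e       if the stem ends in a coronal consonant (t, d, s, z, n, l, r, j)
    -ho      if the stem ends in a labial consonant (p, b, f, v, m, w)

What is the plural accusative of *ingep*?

ingepose

The final consonant of *ingep* is /p/, which is voiceless, so the accusative suffix is -os, giving *ingepos*.
Since the final consonant of the accusative form *ingepos* is /s/ (coronal), it takes -e, giving *ingepose*.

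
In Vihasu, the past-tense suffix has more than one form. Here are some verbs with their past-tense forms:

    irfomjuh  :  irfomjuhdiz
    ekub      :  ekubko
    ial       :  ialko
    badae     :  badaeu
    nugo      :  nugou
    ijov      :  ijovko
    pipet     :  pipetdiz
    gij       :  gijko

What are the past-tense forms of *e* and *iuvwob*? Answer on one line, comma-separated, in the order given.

eu, iuvwobko

The pattern is voicing of the final sound: -diz when the stem ends in a voiceless consonant (*irfomjuh*, *pipet*); -ko when the stem ends in a voiced consonant (*ekub*, *ial*, *ijov*, *gij*); -u when the stem ends in a vowel (*badae*, *nugo*).
Since the final sound of *e* is /e/ (a vowel), it takes -u, giving *eu*.
The final sound of *iuvwob* is /b/, which is a voiced consonant, so the suffix is -ko, giving *iuvwobko*.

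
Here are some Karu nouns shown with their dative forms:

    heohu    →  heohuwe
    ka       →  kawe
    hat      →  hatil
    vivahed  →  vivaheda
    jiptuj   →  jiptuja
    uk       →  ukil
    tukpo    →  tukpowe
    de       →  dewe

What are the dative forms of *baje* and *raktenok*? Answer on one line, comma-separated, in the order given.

bajewe, raktenokil

The suffix is conditioned by the final sound: -il when the stem ends in a voiceless consonant (*hat*, *uk*); -a when the stem ends in a voiced consonant (*vivahed*, *jiptuj*); -we when the stem ends in a vowel (*heohu*, *ka*, *tukpo*, *de*).
Since the final sound of *baje* is /e/ (a vowel), it takes -we, giving *bajewe*.
*raktenok*: final sound = /k/, a voiceless consonant → -il → *raktenokil*.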